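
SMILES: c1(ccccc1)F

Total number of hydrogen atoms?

Hydrogens are implicit in SMILES; fill each atom to its normal valence:
  5 × C (aromatic): 1 H each → 5
  1 × C (aromatic): no H
  1 × F: no H
  Total hydrogens = 5.

5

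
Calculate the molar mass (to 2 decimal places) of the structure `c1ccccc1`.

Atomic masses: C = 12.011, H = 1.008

Molecular formula: C6H6.
M = 6×12.011 + 6×1.008 = 78.11 g/mol.

78.11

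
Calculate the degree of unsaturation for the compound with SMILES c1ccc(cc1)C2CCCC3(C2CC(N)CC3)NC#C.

8

Molecular formula from the SMILES: C18H24N2.
DoU = (2C + 2 + N − H − X)/2 = (2·18 + 2 + 2 − 24 − 0)/2 = 16/2 = 8.
(Structurally: 3 ring(s) + 5 π bond(s) = 8.)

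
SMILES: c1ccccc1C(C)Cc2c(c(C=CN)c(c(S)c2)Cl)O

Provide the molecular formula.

Heavy atoms from the SMILES: 17 C, 1 Cl, 1 N, 1 O, 1 S.
Implicit hydrogens by atom environment:
  6 × C (aromatic): 1 H each → 6
  6 × C (aromatic): no H
  3 × C: 1 H each → 3
  1 × C: 3 H
  1 × C: 2 H
  1 × Cl: no H
  1 × N: 2 H
  1 × O: 1 H
  1 × S: 1 H
  Total hydrogens = 18.
Molecular formula: C17H18ClNOS

C17H18ClNOS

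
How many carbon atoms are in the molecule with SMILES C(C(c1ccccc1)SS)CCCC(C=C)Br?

14

The symbol for carbon appears 14 times in the SMILES. Lowercase c denotes aromatic carbon and counts toward C.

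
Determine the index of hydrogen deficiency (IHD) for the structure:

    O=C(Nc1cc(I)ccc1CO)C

Molecular formula from the SMILES: C9H10INO2.
DoU = (2C + 2 + N − H − X)/2 = (2·9 + 2 + 1 − 10 − 1)/2 = 10/2 = 5.
(Structurally: 1 ring(s) + 4 π bond(s) = 5.)

5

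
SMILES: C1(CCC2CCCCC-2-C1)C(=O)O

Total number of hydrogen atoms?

Hydrogens are implicit in SMILES; fill each atom to its normal valence:
  7 × C: 2 H each → 14
  3 × C: 1 H each → 3
  1 × C: no H
  1 × O: 1 H
  1 × O: no H
  Total hydrogens = 18.

18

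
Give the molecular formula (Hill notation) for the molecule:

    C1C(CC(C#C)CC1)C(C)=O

C10H14O

Heavy atoms from the SMILES: 10 C, 1 O.
Implicit hydrogens by atom environment:
  4 × C: 2 H each → 8
  3 × C: 1 H each → 3
  2 × C: no H
  1 × C: 3 H
  1 × O: no H
  Total hydrogens = 14.
Molecular formula: C10H14O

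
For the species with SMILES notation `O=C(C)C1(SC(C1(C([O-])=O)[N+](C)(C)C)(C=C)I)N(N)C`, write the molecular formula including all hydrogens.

C12H20IN3O3S

Heavy atoms from the SMILES: 12 C, 1 I, 3 N, 3 O, 1 S.
Implicit hydrogens by atom environment:
  5 × C: 3 H each → 15
  5 × C: no H
  2 × O: no H
  1 × C: 2 H
  1 × C: 1 H
  1 × I: no H
  1 × N: 2 H
  1 × N: no H
  1 × N (charge +1): no H
  1 × O (charge -1): no H
  1 × S: no H
  Total hydrogens = 20.
Molecular formula: C12H20IN3O3S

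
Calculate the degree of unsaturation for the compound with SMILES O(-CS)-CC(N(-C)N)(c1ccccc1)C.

4

Molecular formula from the SMILES: C11H18N2OS.
DoU = (2C + 2 + N − H − X)/2 = (2·11 + 2 + 2 − 18 − 0)/2 = 8/2 = 4.
(Structurally: 1 ring(s) + 3 π bond(s) = 4.)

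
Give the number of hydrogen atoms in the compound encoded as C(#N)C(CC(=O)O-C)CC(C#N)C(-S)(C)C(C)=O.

16

Hydrogens are implicit in SMILES; fill each atom to its normal valence:
  5 × C: no H
  3 × C: 3 H each → 9
  3 × O: no H
  2 × C: 2 H each → 4
  2 × C: 1 H each → 2
  2 × N: no H
  1 × S: 1 H
  Total hydrogens = 16.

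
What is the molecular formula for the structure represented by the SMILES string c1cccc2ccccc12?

Heavy atoms from the SMILES: 10 C.
Implicit hydrogens by atom environment:
  8 × C (aromatic): 1 H each → 8
  2 × C (aromatic): no H
  Total hydrogens = 8.
Molecular formula: C10H8

C10H8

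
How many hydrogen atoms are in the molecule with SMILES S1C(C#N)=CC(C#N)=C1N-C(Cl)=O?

Hydrogens are implicit in SMILES; fill each atom to its normal valence:
  3 × C (aromatic): no H
  3 × C: no H
  2 × N: no H
  1 × C (aromatic): 1 H
  1 × Cl: no H
  1 × N: 1 H
  1 × O: no H
  1 × S (aromatic): no H
  Total hydrogens = 2.

2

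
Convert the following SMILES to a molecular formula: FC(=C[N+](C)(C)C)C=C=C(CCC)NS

Heavy atoms from the SMILES: 11 C, 1 F, 2 N, 1 S.
Implicit hydrogens by atom environment:
  4 × C: 3 H each → 12
  3 × C: no H
  2 × C: 2 H each → 4
  2 × C: 1 H each → 2
  1 × F: no H
  1 × N: 1 H
  1 × N (charge +1): no H
  1 × S: 1 H
  Total hydrogens = 20.
Net charge +1.
Molecular formula: C11H20FN2S+

C11H20FN2S+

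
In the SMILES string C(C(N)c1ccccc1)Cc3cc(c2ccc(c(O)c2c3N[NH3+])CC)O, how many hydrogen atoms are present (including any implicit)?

Hydrogens are implicit in SMILES; fill each atom to its normal valence:
  8 × C (aromatic): 1 H each → 8
  8 × C (aromatic): no H
  3 × C: 2 H each → 6
  2 × O: 1 H each → 2
  1 × C: 3 H
  1 × C: 1 H
  1 × N (charge +1): 3 H
  1 × N: 2 H
  1 × N: 1 H
  Total hydrogens = 26.

26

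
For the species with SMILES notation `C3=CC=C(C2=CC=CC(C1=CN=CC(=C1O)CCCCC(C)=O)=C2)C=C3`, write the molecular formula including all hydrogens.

C23H23NO2

Heavy atoms from the SMILES: 23 C, 1 N, 2 O.
Implicit hydrogens by atom environment:
  11 × C (aromatic): 1 H each → 11
  6 × C (aromatic): no H
  4 × C: 2 H each → 8
  1 × C: 3 H
  1 × C: no H
  1 × N (aromatic): no H
  1 × O: 1 H
  1 × O: no H
  Total hydrogens = 23.
Molecular formula: C23H23NO2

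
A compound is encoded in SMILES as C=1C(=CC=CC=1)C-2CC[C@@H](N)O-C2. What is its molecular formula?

C11H15NO

Heavy atoms from the SMILES: 11 C, 1 N, 1 O.
Implicit hydrogens by atom environment:
  5 × C (aromatic): 1 H each → 5
  3 × C: 2 H each → 6
  2 × C: 1 H each → 2
  1 × C (aromatic): no H
  1 × N: 2 H
  1 × O: no H
  Total hydrogens = 15.
Molecular formula: C11H15NO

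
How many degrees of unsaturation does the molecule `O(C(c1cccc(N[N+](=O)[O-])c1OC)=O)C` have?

Molecular formula from the SMILES: C9H10N2O5.
DoU = (2C + 2 + N − H − X)/2 = (2·9 + 2 + 2 − 10 − 0)/2 = 12/2 = 6.
(Structurally: 1 ring(s) + 5 π bond(s) = 6.)

6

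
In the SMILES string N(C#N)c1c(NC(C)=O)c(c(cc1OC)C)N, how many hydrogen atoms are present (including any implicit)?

Hydrogens are implicit in SMILES; fill each atom to its normal valence:
  5 × C (aromatic): no H
  3 × C: 3 H each → 9
  2 × C: no H
  2 × N: 1 H each → 2
  2 × O: no H
  1 × C (aromatic): 1 H
  1 × N: 2 H
  1 × N: no H
  Total hydrogens = 14.

14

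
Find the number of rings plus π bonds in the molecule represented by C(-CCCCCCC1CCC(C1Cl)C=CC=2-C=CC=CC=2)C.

6

Molecular formula from the SMILES: C21H31Cl.
DoU = (2C + 2 + N − H − X)/2 = (2·21 + 2 + 0 − 31 − 1)/2 = 12/2 = 6.
(Structurally: 2 ring(s) + 4 π bond(s) = 6.)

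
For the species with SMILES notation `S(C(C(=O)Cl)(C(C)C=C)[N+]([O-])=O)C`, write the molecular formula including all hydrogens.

C7H10ClNO3S

Heavy atoms from the SMILES: 7 C, 1 Cl, 1 N, 3 O, 1 S.
Implicit hydrogens by atom environment:
  2 × C: 3 H each → 6
  2 × C: 1 H each → 2
  2 × C: no H
  2 × O: no H
  1 × C: 2 H
  1 × Cl: no H
  1 × N (charge +1): no H
  1 × O (charge -1): no H
  1 × S: no H
  Total hydrogens = 10.
Molecular formula: C7H10ClNO3S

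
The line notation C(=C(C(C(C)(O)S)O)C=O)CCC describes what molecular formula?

Heavy atoms from the SMILES: 9 C, 3 O, 1 S.
Implicit hydrogens by atom environment:
  3 × C: 1 H each → 3
  2 × C: 3 H each → 6
  2 × C: 2 H each → 4
  2 × C: no H
  2 × O: 1 H each → 2
  1 × O: no H
  1 × S: 1 H
  Total hydrogens = 16.
Molecular formula: C9H16O3S

C9H16O3S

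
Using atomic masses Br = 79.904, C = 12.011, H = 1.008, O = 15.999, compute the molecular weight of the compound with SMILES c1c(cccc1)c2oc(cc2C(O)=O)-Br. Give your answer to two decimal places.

Molecular formula: C11H7BrO3.
M = 1×79.904 + 11×12.011 + 7×1.008 + 3×15.999 = 267.08 g/mol.

267.08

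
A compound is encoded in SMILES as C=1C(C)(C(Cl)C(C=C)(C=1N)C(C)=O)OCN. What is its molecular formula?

C11H17ClN2O2

Heavy atoms from the SMILES: 11 C, 1 Cl, 2 N, 2 O.
Implicit hydrogens by atom environment:
  4 × C: no H
  3 × C: 1 H each → 3
  2 × C: 3 H each → 6
  2 × C: 2 H each → 4
  2 × N: 2 H each → 4
  2 × O: no H
  1 × Cl: no H
  Total hydrogens = 17.
Molecular formula: C11H17ClN2O2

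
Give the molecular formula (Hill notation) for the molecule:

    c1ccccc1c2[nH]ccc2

C10H9N

Heavy atoms from the SMILES: 10 C, 1 N.
Implicit hydrogens by atom environment:
  8 × C (aromatic): 1 H each → 8
  2 × C (aromatic): no H
  1 × N (aromatic): 1 H
  Total hydrogens = 9.
Molecular formula: C10H9N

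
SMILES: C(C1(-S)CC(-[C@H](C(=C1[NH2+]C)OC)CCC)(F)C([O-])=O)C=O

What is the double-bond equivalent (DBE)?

Molecular formula from the SMILES: C14H22FNO4S.
DoU = (2C + 2 + N − H − X)/2 = (2·14 + 2 + 1 − 22 − 1)/2 = 8/2 = 4.
(Structurally: 1 ring(s) + 3 π bond(s) = 4.)

4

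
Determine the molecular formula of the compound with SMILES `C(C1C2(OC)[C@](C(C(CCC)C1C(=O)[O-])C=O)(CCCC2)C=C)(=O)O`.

C19H27O6-

Heavy atoms from the SMILES: 19 C, 6 O.
Implicit hydrogens by atom environment:
  7 × C: 2 H each → 14
  6 × C: 1 H each → 6
  4 × C: no H
  4 × O: no H
  2 × C: 3 H each → 6
  1 × O: 1 H
  1 × O (charge -1): no H
  Total hydrogens = 27.
Net charge -1.
Molecular formula: C19H27O6-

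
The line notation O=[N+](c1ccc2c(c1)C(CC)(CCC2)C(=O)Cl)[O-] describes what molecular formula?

C13H14ClNO3

Heavy atoms from the SMILES: 13 C, 1 Cl, 1 N, 3 O.
Implicit hydrogens by atom environment:
  4 × C: 2 H each → 8
  3 × C (aromatic): 1 H each → 3
  3 × C (aromatic): no H
  2 × C: no H
  2 × O: no H
  1 × C: 3 H
  1 × Cl: no H
  1 × N (charge +1): no H
  1 × O (charge -1): no H
  Total hydrogens = 14.
Molecular formula: C13H14ClNO3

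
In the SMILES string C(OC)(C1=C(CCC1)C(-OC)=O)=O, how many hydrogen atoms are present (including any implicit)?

12

Hydrogens are implicit in SMILES; fill each atom to its normal valence:
  4 × C: no H
  4 × O: no H
  3 × C: 2 H each → 6
  2 × C: 3 H each → 6
  Total hydrogens = 12.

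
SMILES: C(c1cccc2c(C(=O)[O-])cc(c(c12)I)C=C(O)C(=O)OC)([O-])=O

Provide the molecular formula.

Heavy atoms from the SMILES: 16 C, 1 I, 7 O.
Implicit hydrogens by atom environment:
  6 × C (aromatic): no H
  4 × C (aromatic): 1 H each → 4
  4 × C: no H
  4 × O: no H
  2 × O (charge -1): no H
  1 × C: 3 H
  1 × C: 1 H
  1 × I: no H
  1 × O: 1 H
  Total hydrogens = 9.
Net charge -2.
Molecular formula: [C16H9IO7]2-

[C16H9IO7]2-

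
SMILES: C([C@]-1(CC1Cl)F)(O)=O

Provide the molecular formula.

C4H4ClFO2

Heavy atoms from the SMILES: 4 C, 1 Cl, 1 F, 2 O.
Implicit hydrogens by atom environment:
  2 × C: no H
  1 × C: 2 H
  1 × C: 1 H
  1 × Cl: no H
  1 × F: no H
  1 × O: 1 H
  1 × O: no H
  Total hydrogens = 4.
Molecular formula: C4H4ClFO2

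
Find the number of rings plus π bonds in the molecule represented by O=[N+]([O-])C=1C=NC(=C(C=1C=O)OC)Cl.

6

Molecular formula from the SMILES: C7H5ClN2O4.
DoU = (2C + 2 + N − H − X)/2 = (2·7 + 2 + 2 − 5 − 1)/2 = 12/2 = 6.
(Structurally: 1 ring(s) + 5 π bond(s) = 6.)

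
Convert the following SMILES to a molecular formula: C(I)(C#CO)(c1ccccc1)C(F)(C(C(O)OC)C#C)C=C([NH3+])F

C17H17F2INO3+

Heavy atoms from the SMILES: 17 C, 2 F, 1 I, 1 N, 3 O.
Implicit hydrogens by atom environment:
  6 × C: no H
  5 × C (aromatic): 1 H each → 5
  4 × C: 1 H each → 4
  2 × F: no H
  2 × O: 1 H each → 2
  1 × C: 3 H
  1 × C (aromatic): no H
  1 × I: no H
  1 × N (charge +1): 3 H
  1 × O: no H
  Total hydrogens = 17.
Net charge +1.
Molecular formula: C17H17F2INO3+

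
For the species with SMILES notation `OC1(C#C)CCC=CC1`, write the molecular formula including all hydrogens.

Heavy atoms from the SMILES: 8 C, 1 O.
Implicit hydrogens by atom environment:
  3 × C: 2 H each → 6
  3 × C: 1 H each → 3
  2 × C: no H
  1 × O: 1 H
  Total hydrogens = 10.
Molecular formula: C8H10O

C8H10O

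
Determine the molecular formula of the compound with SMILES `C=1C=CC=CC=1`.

Heavy atoms from the SMILES: 6 C.
Implicit hydrogens by atom environment:
  6 × C (aromatic): 1 H each → 6
  Total hydrogens = 6.
Molecular formula: C6H6

C6H6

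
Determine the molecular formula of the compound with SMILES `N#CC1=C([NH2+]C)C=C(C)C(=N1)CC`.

Heavy atoms from the SMILES: 10 C, 3 N.
Implicit hydrogens by atom environment:
  4 × C (aromatic): no H
  3 × C: 3 H each → 9
  1 × C: 2 H
  1 × C (aromatic): 1 H
  1 × C: no H
  1 × N (charge +1): 2 H
  1 × N (aromatic): no H
  1 × N: no H
  Total hydrogens = 14.
Net charge +1.
Molecular formula: C10H14N3+

C10H14N3+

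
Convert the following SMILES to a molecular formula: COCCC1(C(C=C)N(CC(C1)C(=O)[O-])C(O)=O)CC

Heavy atoms from the SMILES: 14 C, 1 N, 5 O.
Implicit hydrogens by atom environment:
  6 × C: 2 H each → 12
  3 × C: 1 H each → 3
  3 × C: no H
  3 × O: no H
  2 × C: 3 H each → 6
  1 × N: no H
  1 × O: 1 H
  1 × O (charge -1): no H
  Total hydrogens = 22.
Net charge -1.
Molecular formula: C14H22NO5-

C14H22NO5-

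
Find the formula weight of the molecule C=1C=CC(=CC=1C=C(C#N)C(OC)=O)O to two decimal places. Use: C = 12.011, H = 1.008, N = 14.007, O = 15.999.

203.20

Molecular formula: C11H9NO3.
M = 11×12.011 + 9×1.008 + 1×14.007 + 3×15.999 = 203.20 g/mol.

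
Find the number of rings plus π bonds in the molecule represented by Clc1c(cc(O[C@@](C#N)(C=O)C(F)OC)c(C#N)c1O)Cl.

9

Molecular formula from the SMILES: C12H7Cl2FN2O4.
DoU = (2C + 2 + N − H − X)/2 = (2·12 + 2 + 2 − 7 − 3)/2 = 18/2 = 9.
(Structurally: 1 ring(s) + 8 π bond(s) = 9.)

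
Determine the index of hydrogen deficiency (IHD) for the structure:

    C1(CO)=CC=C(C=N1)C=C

Molecular formula from the SMILES: C8H9NO.
DoU = (2C + 2 + N − H − X)/2 = (2·8 + 2 + 1 − 9 − 0)/2 = 10/2 = 5.
(Structurally: 1 ring(s) + 4 π bond(s) = 5.)

5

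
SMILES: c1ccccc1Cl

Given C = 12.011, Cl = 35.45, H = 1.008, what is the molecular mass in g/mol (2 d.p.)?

112.56

Molecular formula: C6H5Cl.
M = 6×12.011 + 1×35.45 + 5×1.008 = 112.56 g/mol.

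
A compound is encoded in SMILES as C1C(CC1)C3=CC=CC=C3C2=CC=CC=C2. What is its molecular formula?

C16H16

Heavy atoms from the SMILES: 16 C.
Implicit hydrogens by atom environment:
  9 × C (aromatic): 1 H each → 9
  3 × C: 2 H each → 6
  3 × C (aromatic): no H
  1 × C: 1 H
  Total hydrogens = 16.
Molecular formula: C16H16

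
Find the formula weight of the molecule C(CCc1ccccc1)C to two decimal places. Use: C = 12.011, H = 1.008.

Molecular formula: C10H14.
M = 10×12.011 + 14×1.008 = 134.22 g/mol.

134.22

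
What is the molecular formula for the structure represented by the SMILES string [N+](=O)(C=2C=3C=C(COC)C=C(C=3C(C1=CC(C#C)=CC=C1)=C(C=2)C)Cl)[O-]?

C21H16ClNO3

Heavy atoms from the SMILES: 21 C, 1 Cl, 1 N, 3 O.
Implicit hydrogens by atom environment:
  9 × C (aromatic): no H
  7 × C (aromatic): 1 H each → 7
  2 × C: 3 H each → 6
  2 × O: no H
  1 × C: 2 H
  1 × C: 1 H
  1 × C: no H
  1 × Cl: no H
  1 × N (charge +1): no H
  1 × O (charge -1): no H
  Total hydrogens = 16.
Molecular formula: C21H16ClNO3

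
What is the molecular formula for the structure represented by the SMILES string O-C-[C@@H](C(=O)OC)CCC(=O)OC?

C8H14O5

Heavy atoms from the SMILES: 8 C, 5 O.
Implicit hydrogens by atom environment:
  4 × O: no H
  3 × C: 2 H each → 6
  2 × C: 3 H each → 6
  2 × C: no H
  1 × C: 1 H
  1 × O: 1 H
  Total hydrogens = 14.
Molecular formula: C8H14O5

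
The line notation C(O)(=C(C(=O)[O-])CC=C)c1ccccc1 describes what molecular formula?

C12H11O3-

Heavy atoms from the SMILES: 12 C, 3 O.
Implicit hydrogens by atom environment:
  5 × C (aromatic): 1 H each → 5
  3 × C: no H
  2 × C: 2 H each → 4
  1 × C: 1 H
  1 × C (aromatic): no H
  1 × O: 1 H
  1 × O: no H
  1 × O (charge -1): no H
  Total hydrogens = 11.
Net charge -1.
Molecular formula: C12H11O3-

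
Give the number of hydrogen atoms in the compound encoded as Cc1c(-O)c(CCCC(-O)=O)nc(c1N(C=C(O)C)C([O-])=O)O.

17

Hydrogens are implicit in SMILES; fill each atom to its normal valence:
  5 × C (aromatic): no H
  4 × O: 1 H each → 4
  3 × C: 2 H each → 6
  3 × C: no H
  2 × C: 3 H each → 6
  2 × O: no H
  1 × C: 1 H
  1 × N (aromatic): no H
  1 × N: no H
  1 × O (charge -1): no H
  Total hydrogens = 17.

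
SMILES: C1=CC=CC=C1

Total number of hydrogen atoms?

6

Hydrogens are implicit in SMILES; fill each atom to its normal valence:
  6 × C (aromatic): 1 H each → 6
  Total hydrogens = 6.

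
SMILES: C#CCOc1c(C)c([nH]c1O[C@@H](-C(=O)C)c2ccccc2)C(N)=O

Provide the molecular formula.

Heavy atoms from the SMILES: 18 C, 2 N, 4 O.
Implicit hydrogens by atom environment:
  5 × C (aromatic): 1 H each → 5
  5 × C (aromatic): no H
  4 × O: no H
  3 × C: no H
  2 × C: 3 H each → 6
  2 × C: 1 H each → 2
  1 × C: 2 H
  1 × N: 2 H
  1 × N (aromatic): 1 H
  Total hydrogens = 18.
Molecular formula: C18H18N2O4

C18H18N2O4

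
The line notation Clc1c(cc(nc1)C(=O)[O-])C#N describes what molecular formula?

Heavy atoms from the SMILES: 7 C, 1 Cl, 2 N, 2 O.
Implicit hydrogens by atom environment:
  3 × C (aromatic): no H
  2 × C (aromatic): 1 H each → 2
  2 × C: no H
  1 × Cl: no H
  1 × N (aromatic): no H
  1 × N: no H
  1 × O: no H
  1 × O (charge -1): no H
  Total hydrogens = 2.
Net charge -1.
Molecular formula: C7H2ClN2O2-

C7H2ClN2O2-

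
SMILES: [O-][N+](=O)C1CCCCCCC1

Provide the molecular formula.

C8H15NO2

Heavy atoms from the SMILES: 8 C, 1 N, 2 O.
Implicit hydrogens by atom environment:
  7 × C: 2 H each → 14
  1 × C: 1 H
  1 × N (charge +1): no H
  1 × O: no H
  1 × O (charge -1): no H
  Total hydrogens = 15.
Molecular formula: C8H15NO2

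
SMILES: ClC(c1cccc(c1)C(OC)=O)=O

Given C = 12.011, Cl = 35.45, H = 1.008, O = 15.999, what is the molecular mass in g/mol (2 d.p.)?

Molecular formula: C9H7ClO3.
M = 9×12.011 + 1×35.45 + 7×1.008 + 3×15.999 = 198.60 g/mol.

198.60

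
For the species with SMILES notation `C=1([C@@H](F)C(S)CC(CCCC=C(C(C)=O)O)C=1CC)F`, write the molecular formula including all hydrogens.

Heavy atoms from the SMILES: 15 C, 2 F, 2 O, 1 S.
Implicit hydrogens by atom environment:
  5 × C: 2 H each → 10
  4 × C: 1 H each → 4
  4 × C: no H
  2 × C: 3 H each → 6
  2 × F: no H
  1 × O: 1 H
  1 × O: no H
  1 × S: 1 H
  Total hydrogens = 22.
Molecular formula: C15H22F2O2S

C15H22F2O2S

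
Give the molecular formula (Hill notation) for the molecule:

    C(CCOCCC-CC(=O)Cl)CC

C10H19ClO2

Heavy atoms from the SMILES: 10 C, 1 Cl, 2 O.
Implicit hydrogens by atom environment:
  8 × C: 2 H each → 16
  2 × O: no H
  1 × C: 3 H
  1 × C: no H
  1 × Cl: no H
  Total hydrogens = 19.
Molecular formula: C10H19ClO2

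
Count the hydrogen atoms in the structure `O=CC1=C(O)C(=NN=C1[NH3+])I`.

Hydrogens are implicit in SMILES; fill each atom to its normal valence:
  4 × C (aromatic): no H
  2 × N (aromatic): no H
  1 × C: 1 H
  1 × I: no H
  1 × N (charge +1): 3 H
  1 × O: 1 H
  1 × O: no H
  Total hydrogens = 5.

5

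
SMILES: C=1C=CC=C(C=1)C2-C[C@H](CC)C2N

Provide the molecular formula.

Heavy atoms from the SMILES: 12 C, 1 N.
Implicit hydrogens by atom environment:
  5 × C (aromatic): 1 H each → 5
  3 × C: 1 H each → 3
  2 × C: 2 H each → 4
  1 × C: 3 H
  1 × C (aromatic): no H
  1 × N: 2 H
  Total hydrogens = 17.
Molecular formula: C12H17N

C12H17N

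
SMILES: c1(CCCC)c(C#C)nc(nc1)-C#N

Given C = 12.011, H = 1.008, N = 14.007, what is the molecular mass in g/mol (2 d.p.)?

Molecular formula: C11H11N3.
M = 11×12.011 + 11×1.008 + 3×14.007 = 185.23 g/mol.

185.23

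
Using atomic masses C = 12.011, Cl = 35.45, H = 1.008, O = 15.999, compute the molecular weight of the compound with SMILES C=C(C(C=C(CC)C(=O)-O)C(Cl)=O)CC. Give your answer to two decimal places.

Molecular formula: C11H15ClO3.
M = 11×12.011 + 1×35.45 + 15×1.008 + 3×15.999 = 230.69 g/mol.

230.69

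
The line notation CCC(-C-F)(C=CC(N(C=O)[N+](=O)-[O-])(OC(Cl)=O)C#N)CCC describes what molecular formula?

C13H17ClFN3O5

Heavy atoms from the SMILES: 13 C, 1 Cl, 1 F, 3 N, 5 O.
Implicit hydrogens by atom environment:
  4 × C: 2 H each → 8
  4 × C: no H
  4 × O: no H
  3 × C: 1 H each → 3
  2 × C: 3 H each → 6
  2 × N: no H
  1 × Cl: no H
  1 × F: no H
  1 × N (charge +1): no H
  1 × O (charge -1): no H
  Total hydrogens = 17.
Molecular formula: C13H17ClFN3O5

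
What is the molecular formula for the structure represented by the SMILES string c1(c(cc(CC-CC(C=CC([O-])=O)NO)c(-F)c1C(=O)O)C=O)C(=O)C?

Heavy atoms from the SMILES: 17 C, 1 F, 1 N, 7 O.
Implicit hydrogens by atom environment:
  5 × C (aromatic): no H
  4 × C: 1 H each → 4
  4 × O: no H
  3 × C: 2 H each → 6
  3 × C: no H
  2 × O: 1 H each → 2
  1 × C: 3 H
  1 × C (aromatic): 1 H
  1 × F: no H
  1 × N: 1 H
  1 × O (charge -1): no H
  Total hydrogens = 17.
Net charge -1.
Molecular formula: C17H17FNO7-

C17H17FNO7-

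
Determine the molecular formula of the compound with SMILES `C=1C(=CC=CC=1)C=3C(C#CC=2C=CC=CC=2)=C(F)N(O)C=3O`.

Heavy atoms from the SMILES: 18 C, 1 F, 1 N, 2 O.
Implicit hydrogens by atom environment:
  10 × C (aromatic): 1 H each → 10
  6 × C (aromatic): no H
  2 × C: no H
  2 × O: 1 H each → 2
  1 × F: no H
  1 × N (aromatic): no H
  Total hydrogens = 12.
Molecular formula: C18H12FNO2

C18H12FNO2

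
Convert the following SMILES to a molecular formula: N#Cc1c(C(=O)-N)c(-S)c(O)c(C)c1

C9H8N2O2S

Heavy atoms from the SMILES: 9 C, 2 N, 2 O, 1 S.
Implicit hydrogens by atom environment:
  5 × C (aromatic): no H
  2 × C: no H
  1 × C: 3 H
  1 × C (aromatic): 1 H
  1 × N: 2 H
  1 × N: no H
  1 × O: 1 H
  1 × O: no H
  1 × S: 1 H
  Total hydrogens = 8.
Molecular formula: C9H8N2O2S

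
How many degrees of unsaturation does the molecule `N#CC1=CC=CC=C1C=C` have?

Molecular formula from the SMILES: C9H7N.
DoU = (2C + 2 + N − H − X)/2 = (2·9 + 2 + 1 − 7 − 0)/2 = 14/2 = 7.
(Structurally: 1 ring(s) + 6 π bond(s) = 7.)

7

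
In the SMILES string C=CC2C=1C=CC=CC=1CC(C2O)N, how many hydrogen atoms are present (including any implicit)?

15

Hydrogens are implicit in SMILES; fill each atom to its normal valence:
  4 × C (aromatic): 1 H each → 4
  4 × C: 1 H each → 4
  2 × C: 2 H each → 4
  2 × C (aromatic): no H
  1 × N: 2 H
  1 × O: 1 H
  Total hydrogens = 15.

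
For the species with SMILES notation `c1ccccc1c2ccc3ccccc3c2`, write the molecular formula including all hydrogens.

C16H12

Heavy atoms from the SMILES: 16 C.
Implicit hydrogens by atom environment:
  12 × C (aromatic): 1 H each → 12
  4 × C (aromatic): no H
  Total hydrogens = 12.
Molecular formula: C16H12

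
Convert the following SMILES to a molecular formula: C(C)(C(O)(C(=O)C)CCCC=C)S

Heavy atoms from the SMILES: 10 C, 2 O, 1 S.
Implicit hydrogens by atom environment:
  4 × C: 2 H each → 8
  2 × C: 3 H each → 6
  2 × C: 1 H each → 2
  2 × C: no H
  1 × O: 1 H
  1 × O: no H
  1 × S: 1 H
  Total hydrogens = 18.
Molecular formula: C10H18O2S

C10H18O2S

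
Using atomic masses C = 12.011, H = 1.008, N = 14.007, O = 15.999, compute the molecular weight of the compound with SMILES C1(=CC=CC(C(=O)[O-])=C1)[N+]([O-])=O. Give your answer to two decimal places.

166.11

Molecular formula: C7H4NO4-.
M = 7×12.011 + 4×1.008 + 1×14.007 + 4×15.999 = 166.11 g/mol.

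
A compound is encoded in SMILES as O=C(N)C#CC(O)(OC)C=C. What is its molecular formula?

Heavy atoms from the SMILES: 7 C, 1 N, 3 O.
Implicit hydrogens by atom environment:
  4 × C: no H
  2 × O: no H
  1 × C: 3 H
  1 × C: 2 H
  1 × C: 1 H
  1 × N: 2 H
  1 × O: 1 H
  Total hydrogens = 9.
Molecular formula: C7H9NO3

C7H9NO3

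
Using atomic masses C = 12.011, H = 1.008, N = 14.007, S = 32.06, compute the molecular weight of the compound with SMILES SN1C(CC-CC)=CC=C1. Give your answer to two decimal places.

Molecular formula: C8H13NS.
M = 8×12.011 + 13×1.008 + 1×14.007 + 1×32.06 = 155.26 g/mol.

155.26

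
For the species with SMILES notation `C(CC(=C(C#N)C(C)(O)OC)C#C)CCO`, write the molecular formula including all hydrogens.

Heavy atoms from the SMILES: 12 C, 1 N, 3 O.
Implicit hydrogens by atom environment:
  5 × C: no H
  4 × C: 2 H each → 8
  2 × C: 3 H each → 6
  2 × O: 1 H each → 2
  1 × C: 1 H
  1 × N: no H
  1 × O: no H
  Total hydrogens = 17.
Molecular formula: C12H17NO3

C12H17NO3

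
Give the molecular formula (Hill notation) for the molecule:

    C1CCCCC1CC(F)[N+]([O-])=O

C8H14FNO2

Heavy atoms from the SMILES: 8 C, 1 F, 1 N, 2 O.
Implicit hydrogens by atom environment:
  6 × C: 2 H each → 12
  2 × C: 1 H each → 2
  1 × F: no H
  1 × N (charge +1): no H
  1 × O: no H
  1 × O (charge -1): no H
  Total hydrogens = 14.
Molecular formula: C8H14FNO2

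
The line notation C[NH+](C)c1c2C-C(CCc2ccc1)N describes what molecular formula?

C12H19N2+

Heavy atoms from the SMILES: 12 C, 2 N.
Implicit hydrogens by atom environment:
  3 × C: 2 H each → 6
  3 × C (aromatic): 1 H each → 3
  3 × C (aromatic): no H
  2 × C: 3 H each → 6
  1 × C: 1 H
  1 × N: 2 H
  1 × N (charge +1): 1 H
  Total hydrogens = 19.
Net charge +1.
Molecular formula: C12H19N2+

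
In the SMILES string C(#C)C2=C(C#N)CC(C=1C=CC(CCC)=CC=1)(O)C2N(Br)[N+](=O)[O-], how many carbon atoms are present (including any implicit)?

The symbol for carbon appears 17 times in the SMILES.

17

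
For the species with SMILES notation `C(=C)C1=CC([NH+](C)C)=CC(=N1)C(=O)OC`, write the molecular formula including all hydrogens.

C11H15N2O2+

Heavy atoms from the SMILES: 11 C, 2 N, 2 O.
Implicit hydrogens by atom environment:
  3 × C: 3 H each → 9
  3 × C (aromatic): no H
  2 × C (aromatic): 1 H each → 2
  2 × O: no H
  1 × C: 2 H
  1 × C: 1 H
  1 × C: no H
  1 × N (charge +1): 1 H
  1 × N (aromatic): no H
  Total hydrogens = 15.
Net charge +1.
Molecular formula: C11H15N2O2+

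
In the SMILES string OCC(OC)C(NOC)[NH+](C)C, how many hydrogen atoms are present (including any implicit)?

19

Hydrogens are implicit in SMILES; fill each atom to its normal valence:
  4 × C: 3 H each → 12
  2 × C: 1 H each → 2
  2 × O: no H
  1 × C: 2 H
  1 × N: 1 H
  1 × N (charge +1): 1 H
  1 × O: 1 H
  Total hydrogens = 19.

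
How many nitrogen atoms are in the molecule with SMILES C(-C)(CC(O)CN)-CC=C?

1

The symbol for nitrogen appears 1 time in the SMILES.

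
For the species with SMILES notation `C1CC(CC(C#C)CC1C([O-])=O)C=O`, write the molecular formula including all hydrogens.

Heavy atoms from the SMILES: 11 C, 3 O.
Implicit hydrogens by atom environment:
  5 × C: 1 H each → 5
  4 × C: 2 H each → 8
  2 × C: no H
  2 × O: no H
  1 × O (charge -1): no H
  Total hydrogens = 13.
Net charge -1.
Molecular formula: C11H13O3-

C11H13O3-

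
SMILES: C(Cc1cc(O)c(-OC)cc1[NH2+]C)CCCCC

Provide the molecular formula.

Heavy atoms from the SMILES: 15 C, 1 N, 2 O.
Implicit hydrogens by atom environment:
  6 × C: 2 H each → 12
  4 × C (aromatic): no H
  3 × C: 3 H each → 9
  2 × C (aromatic): 1 H each → 2
  1 × N (charge +1): 2 H
  1 × O: 1 H
  1 × O: no H
  Total hydrogens = 26.
Net charge +1.
Molecular formula: C15H26NO2+

C15H26NO2+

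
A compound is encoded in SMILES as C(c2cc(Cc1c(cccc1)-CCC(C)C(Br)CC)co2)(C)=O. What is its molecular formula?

C20H25BrO2

Heavy atoms from the SMILES: 1 Br, 20 C, 2 O.
Implicit hydrogens by atom environment:
  6 × C (aromatic): 1 H each → 6
  4 × C: 2 H each → 8
  4 × C (aromatic): no H
  3 × C: 3 H each → 9
  2 × C: 1 H each → 2
  1 × Br: no H
  1 × C: no H
  1 × O (aromatic): no H
  1 × O: no H
  Total hydrogens = 25.
Molecular formula: C20H25BrO2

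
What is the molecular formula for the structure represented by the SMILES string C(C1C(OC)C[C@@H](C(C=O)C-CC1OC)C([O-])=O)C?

Heavy atoms from the SMILES: 14 C, 5 O.
Implicit hydrogens by atom environment:
  6 × C: 1 H each → 6
  4 × C: 2 H each → 8
  4 × O: no H
  3 × C: 3 H each → 9
  1 × C: no H
  1 × O (charge -1): no H
  Total hydrogens = 23.
Net charge -1.
Molecular formula: C14H23O5-

C14H23O5-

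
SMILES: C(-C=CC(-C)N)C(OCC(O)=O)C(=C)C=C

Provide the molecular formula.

C12H19NO3

Heavy atoms from the SMILES: 12 C, 1 N, 3 O.
Implicit hydrogens by atom environment:
  5 × C: 1 H each → 5
  4 × C: 2 H each → 8
  2 × C: no H
  2 × O: no H
  1 × C: 3 H
  1 × N: 2 H
  1 × O: 1 H
  Total hydrogens = 19.
Molecular formula: C12H19NO3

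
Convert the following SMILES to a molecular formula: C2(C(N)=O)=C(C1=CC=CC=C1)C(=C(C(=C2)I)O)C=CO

Heavy atoms from the SMILES: 15 C, 1 I, 1 N, 3 O.
Implicit hydrogens by atom environment:
  6 × C (aromatic): 1 H each → 6
  6 × C (aromatic): no H
  2 × C: 1 H each → 2
  2 × O: 1 H each → 2
  1 × C: no H
  1 × I: no H
  1 × N: 2 H
  1 × O: no H
  Total hydrogens = 12.
Molecular formula: C15H12INO3

C15H12INO3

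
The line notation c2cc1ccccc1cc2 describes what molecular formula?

Heavy atoms from the SMILES: 10 C.
Implicit hydrogens by atom environment:
  8 × C (aromatic): 1 H each → 8
  2 × C (aromatic): no H
  Total hydrogens = 8.
Molecular formula: C10H8

C10H8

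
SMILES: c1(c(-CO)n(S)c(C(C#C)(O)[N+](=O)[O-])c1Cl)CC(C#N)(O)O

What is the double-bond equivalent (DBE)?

8

Molecular formula from the SMILES: C11H10ClN3O6S.
DoU = (2C + 2 + N − H − X)/2 = (2·11 + 2 + 3 − 10 − 1)/2 = 16/2 = 8.
(Structurally: 1 ring(s) + 7 π bond(s) = 8.)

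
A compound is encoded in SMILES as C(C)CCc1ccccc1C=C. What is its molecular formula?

C12H16

Heavy atoms from the SMILES: 12 C.
Implicit hydrogens by atom environment:
  4 × C: 2 H each → 8
  4 × C (aromatic): 1 H each → 4
  2 × C (aromatic): no H
  1 × C: 3 H
  1 × C: 1 H
  Total hydrogens = 16.
Molecular formula: C12H16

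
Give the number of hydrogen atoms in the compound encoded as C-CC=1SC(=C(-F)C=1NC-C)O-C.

Hydrogens are implicit in SMILES; fill each atom to its normal valence:
  4 × C (aromatic): no H
  3 × C: 3 H each → 9
  2 × C: 2 H each → 4
  1 × F: no H
  1 × N: 1 H
  1 × O: no H
  1 × S (aromatic): no H
  Total hydrogens = 14.

14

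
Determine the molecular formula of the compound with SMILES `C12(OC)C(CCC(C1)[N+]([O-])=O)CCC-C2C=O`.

C12H19NO4

Heavy atoms from the SMILES: 12 C, 1 N, 4 O.
Implicit hydrogens by atom environment:
  6 × C: 2 H each → 12
  4 × C: 1 H each → 4
  3 × O: no H
  1 × C: 3 H
  1 × C: no H
  1 × N (charge +1): no H
  1 × O (charge -1): no H
  Total hydrogens = 19.
Molecular formula: C12H19NO4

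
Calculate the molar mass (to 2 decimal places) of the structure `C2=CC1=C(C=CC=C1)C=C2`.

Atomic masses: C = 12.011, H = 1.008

Molecular formula: C10H8.
M = 10×12.011 + 8×1.008 = 128.17 g/mol.

128.17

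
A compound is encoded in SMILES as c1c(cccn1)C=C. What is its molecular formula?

C7H7N

Heavy atoms from the SMILES: 7 C, 1 N.
Implicit hydrogens by atom environment:
  4 × C (aromatic): 1 H each → 4
  1 × C: 2 H
  1 × C: 1 H
  1 × C (aromatic): no H
  1 × N (aromatic): no H
  Total hydrogens = 7.
Molecular formula: C7H7N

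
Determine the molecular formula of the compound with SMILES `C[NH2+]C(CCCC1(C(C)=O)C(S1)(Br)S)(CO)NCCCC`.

Heavy atoms from the SMILES: 1 Br, 14 C, 2 N, 2 O, 2 S.
Implicit hydrogens by atom environment:
  7 × C: 2 H each → 14
  4 × C: no H
  3 × C: 3 H each → 9
  1 × Br: no H
  1 × N (charge +1): 2 H
  1 × N: 1 H
  1 × O: 1 H
  1 × O: no H
  1 × S: 1 H
  1 × S: no H
  Total hydrogens = 28.
Net charge +1.
Molecular formula: C14H28BrN2O2S2+

C14H28BrN2O2S2+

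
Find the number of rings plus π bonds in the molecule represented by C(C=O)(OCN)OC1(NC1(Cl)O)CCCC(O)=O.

3

Molecular formula from the SMILES: C9H15ClN2O6.
DoU = (2C + 2 + N − H − X)/2 = (2·9 + 2 + 2 − 15 − 1)/2 = 6/2 = 3.
(Structurally: 1 ring(s) + 2 π bond(s) = 3.)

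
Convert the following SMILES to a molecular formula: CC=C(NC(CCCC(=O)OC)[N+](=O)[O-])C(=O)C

Heavy atoms from the SMILES: 11 C, 2 N, 5 O.
Implicit hydrogens by atom environment:
  4 × O: no H
  3 × C: 3 H each → 9
  3 × C: 2 H each → 6
  3 × C: no H
  2 × C: 1 H each → 2
  1 × N: 1 H
  1 × N (charge +1): no H
  1 × O (charge -1): no H
  Total hydrogens = 18.
Molecular formula: C11H18N2O5

C11H18N2O5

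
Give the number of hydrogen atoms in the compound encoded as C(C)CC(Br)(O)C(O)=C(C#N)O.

Hydrogens are implicit in SMILES; fill each atom to its normal valence:
  4 × C: no H
  3 × O: 1 H each → 3
  2 × C: 2 H each → 4
  1 × Br: no H
  1 × C: 3 H
  1 × N: no H
  Total hydrogens = 10.

10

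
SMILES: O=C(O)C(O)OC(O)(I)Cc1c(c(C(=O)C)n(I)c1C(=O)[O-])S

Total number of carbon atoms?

11

The symbol for carbon appears 11 times in the SMILES. Lowercase c denotes aromatic carbon and counts toward C.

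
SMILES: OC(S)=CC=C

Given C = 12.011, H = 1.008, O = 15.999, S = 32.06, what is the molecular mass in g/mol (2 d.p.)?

102.15

Molecular formula: C4H6OS.
M = 4×12.011 + 6×1.008 + 1×15.999 + 1×32.06 = 102.15 g/mol.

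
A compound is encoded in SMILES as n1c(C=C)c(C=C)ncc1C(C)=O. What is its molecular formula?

C10H10N2O

Heavy atoms from the SMILES: 10 C, 2 N, 1 O.
Implicit hydrogens by atom environment:
  3 × C (aromatic): no H
  2 × C: 2 H each → 4
  2 × C: 1 H each → 2
  2 × N (aromatic): no H
  1 × C: 3 H
  1 × C (aromatic): 1 H
  1 × C: no H
  1 × O: no H
  Total hydrogens = 10.
Molecular formula: C10H10N2O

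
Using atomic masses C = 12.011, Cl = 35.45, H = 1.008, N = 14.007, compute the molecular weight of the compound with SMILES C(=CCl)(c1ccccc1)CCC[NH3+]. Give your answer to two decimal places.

Molecular formula: C11H15ClN+.
M = 11×12.011 + 1×35.45 + 15×1.008 + 1×14.007 = 196.70 g/mol.

196.70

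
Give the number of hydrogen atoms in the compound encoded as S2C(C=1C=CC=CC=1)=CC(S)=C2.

8

Hydrogens are implicit in SMILES; fill each atom to its normal valence:
  7 × C (aromatic): 1 H each → 7
  3 × C (aromatic): no H
  1 × S: 1 H
  1 × S (aromatic): no H
  Total hydrogens = 8.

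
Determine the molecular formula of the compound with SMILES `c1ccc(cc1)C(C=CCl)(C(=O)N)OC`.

Heavy atoms from the SMILES: 11 C, 1 Cl, 1 N, 2 O.
Implicit hydrogens by atom environment:
  5 × C (aromatic): 1 H each → 5
  2 × C: 1 H each → 2
  2 × C: no H
  2 × O: no H
  1 × C: 3 H
  1 × C (aromatic): no H
  1 × Cl: no H
  1 × N: 2 H
  Total hydrogens = 12.
Molecular formula: C11H12ClNO2

C11H12ClNO2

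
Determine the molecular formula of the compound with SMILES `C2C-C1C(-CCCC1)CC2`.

Heavy atoms from the SMILES: 10 C.
Implicit hydrogens by atom environment:
  8 × C: 2 H each → 16
  2 × C: 1 H each → 2
  Total hydrogens = 18.
Molecular formula: C10H18

C10H18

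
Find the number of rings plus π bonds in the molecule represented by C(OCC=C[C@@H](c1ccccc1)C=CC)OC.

6

Molecular formula from the SMILES: C15H20O2.
DoU = (2C + 2 + N − H − X)/2 = (2·15 + 2 + 0 − 20 − 0)/2 = 12/2 = 6.
(Structurally: 1 ring(s) + 5 π bond(s) = 6.)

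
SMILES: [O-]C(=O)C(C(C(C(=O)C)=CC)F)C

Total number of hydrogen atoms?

12

Hydrogens are implicit in SMILES; fill each atom to its normal valence:
  3 × C: 3 H each → 9
  3 × C: 1 H each → 3
  3 × C: no H
  2 × O: no H
  1 × F: no H
  1 × O (charge -1): no H
  Total hydrogens = 12.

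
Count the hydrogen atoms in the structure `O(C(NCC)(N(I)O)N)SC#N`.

9

Hydrogens are implicit in SMILES; fill each atom to its normal valence:
  2 × C: no H
  2 × N: no H
  1 × C: 3 H
  1 × C: 2 H
  1 × I: no H
  1 × N: 2 H
  1 × N: 1 H
  1 × O: 1 H
  1 × O: no H
  1 × S: no H
  Total hydrogens = 9.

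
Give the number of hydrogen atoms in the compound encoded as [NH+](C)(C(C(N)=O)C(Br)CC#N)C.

13

Hydrogens are implicit in SMILES; fill each atom to its normal valence:
  2 × C: 3 H each → 6
  2 × C: 1 H each → 2
  2 × C: no H
  1 × Br: no H
  1 × C: 2 H
  1 × N: 2 H
  1 × N (charge +1): 1 H
  1 × N: no H
  1 × O: no H
  Total hydrogens = 13.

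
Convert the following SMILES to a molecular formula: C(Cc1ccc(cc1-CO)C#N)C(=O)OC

Heavy atoms from the SMILES: 12 C, 1 N, 3 O.
Implicit hydrogens by atom environment:
  3 × C: 2 H each → 6
  3 × C (aromatic): 1 H each → 3
  3 × C (aromatic): no H
  2 × C: no H
  2 × O: no H
  1 × C: 3 H
  1 × N: no H
  1 × O: 1 H
  Total hydrogens = 13.
Molecular formula: C12H13NO3

C12H13NO3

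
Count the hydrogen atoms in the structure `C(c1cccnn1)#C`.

4

Hydrogens are implicit in SMILES; fill each atom to its normal valence:
  3 × C (aromatic): 1 H each → 3
  2 × N (aromatic): no H
  1 × C: 1 H
  1 × C (aromatic): no H
  1 × C: no H
  Total hydrogens = 4.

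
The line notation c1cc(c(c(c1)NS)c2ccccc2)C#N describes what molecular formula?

Heavy atoms from the SMILES: 13 C, 2 N, 1 S.
Implicit hydrogens by atom environment:
  8 × C (aromatic): 1 H each → 8
  4 × C (aromatic): no H
  1 × C: no H
  1 × N: 1 H
  1 × N: no H
  1 × S: 1 H
  Total hydrogens = 10.
Molecular formula: C13H10N2S

C13H10N2S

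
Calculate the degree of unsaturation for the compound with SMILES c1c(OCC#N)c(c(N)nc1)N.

Molecular formula from the SMILES: C7H8N4O.
DoU = (2C + 2 + N − H − X)/2 = (2·7 + 2 + 4 − 8 − 0)/2 = 12/2 = 6.
(Structurally: 1 ring(s) + 5 π bond(s) = 6.)

6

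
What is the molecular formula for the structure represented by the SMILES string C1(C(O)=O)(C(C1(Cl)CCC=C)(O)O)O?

Heavy atoms from the SMILES: 8 C, 1 Cl, 5 O.
Implicit hydrogens by atom environment:
  4 × C: no H
  4 × O: 1 H each → 4
  3 × C: 2 H each → 6
  1 × C: 1 H
  1 × Cl: no H
  1 × O: no H
  Total hydrogens = 11.
Molecular formula: C8H11ClO5

C8H11ClO5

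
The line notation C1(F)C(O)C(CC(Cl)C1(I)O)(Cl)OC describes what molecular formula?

Heavy atoms from the SMILES: 7 C, 2 Cl, 1 F, 1 I, 3 O.
Implicit hydrogens by atom environment:
  3 × C: 1 H each → 3
  2 × C: no H
  2 × Cl: no H
  2 × O: 1 H each → 2
  1 × C: 3 H
  1 × C: 2 H
  1 × F: no H
  1 × I: no H
  1 × O: no H
  Total hydrogens = 10.
Molecular formula: C7H10Cl2FIO3

C7H10Cl2FIO3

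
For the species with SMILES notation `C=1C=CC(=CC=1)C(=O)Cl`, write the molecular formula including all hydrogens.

C7H5ClO

Heavy atoms from the SMILES: 7 C, 1 Cl, 1 O.
Implicit hydrogens by atom environment:
  5 × C (aromatic): 1 H each → 5
  1 × C (aromatic): no H
  1 × C: no H
  1 × Cl: no H
  1 × O: no H
  Total hydrogens = 5.
Molecular formula: C7H5ClO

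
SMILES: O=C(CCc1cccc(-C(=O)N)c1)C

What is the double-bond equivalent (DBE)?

Molecular formula from the SMILES: C11H13NO2.
DoU = (2C + 2 + N − H − X)/2 = (2·11 + 2 + 1 − 13 − 0)/2 = 12/2 = 6.
(Structurally: 1 ring(s) + 5 π bond(s) = 6.)

6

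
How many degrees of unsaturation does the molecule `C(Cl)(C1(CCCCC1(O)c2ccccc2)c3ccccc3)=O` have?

Molecular formula from the SMILES: C19H19ClO2.
DoU = (2C + 2 + N − H − X)/2 = (2·19 + 2 + 0 − 19 − 1)/2 = 20/2 = 10.
(Structurally: 3 ring(s) + 7 π bond(s) = 10.)

10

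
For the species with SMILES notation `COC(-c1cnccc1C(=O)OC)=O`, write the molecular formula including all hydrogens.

Heavy atoms from the SMILES: 9 C, 1 N, 4 O.
Implicit hydrogens by atom environment:
  4 × O: no H
  3 × C (aromatic): 1 H each → 3
  2 × C: 3 H each → 6
  2 × C (aromatic): no H
  2 × C: no H
  1 × N (aromatic): no H
  Total hydrogens = 9.
Molecular formula: C9H9NO4

C9H9NO4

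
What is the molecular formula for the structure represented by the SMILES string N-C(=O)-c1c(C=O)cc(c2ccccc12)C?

C13H11NO2

Heavy atoms from the SMILES: 13 C, 1 N, 2 O.
Implicit hydrogens by atom environment:
  5 × C (aromatic): 1 H each → 5
  5 × C (aromatic): no H
  2 × O: no H
  1 × C: 3 H
  1 × C: 1 H
  1 × C: no H
  1 × N: 2 H
  Total hydrogens = 11.
Molecular formula: C13H11NO2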